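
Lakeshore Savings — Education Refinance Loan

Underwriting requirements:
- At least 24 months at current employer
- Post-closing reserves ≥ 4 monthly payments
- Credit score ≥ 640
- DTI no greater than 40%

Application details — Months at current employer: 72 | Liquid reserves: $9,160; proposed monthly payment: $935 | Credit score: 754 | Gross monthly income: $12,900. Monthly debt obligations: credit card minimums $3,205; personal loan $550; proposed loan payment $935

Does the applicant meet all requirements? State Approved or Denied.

Approved

Employment 72 ≥ 24 months
Liquid reserves cover 9,160/935 = 9.8 months — ≥ 4 required
Credit score 754 ≥ 640 (meets)
Total monthly debts = (3,205 + 550 + 935) = 4,690. DTI: 4,690 ÷ 12,900 = 36.4%, within the 40% cap
All criteria satisfied.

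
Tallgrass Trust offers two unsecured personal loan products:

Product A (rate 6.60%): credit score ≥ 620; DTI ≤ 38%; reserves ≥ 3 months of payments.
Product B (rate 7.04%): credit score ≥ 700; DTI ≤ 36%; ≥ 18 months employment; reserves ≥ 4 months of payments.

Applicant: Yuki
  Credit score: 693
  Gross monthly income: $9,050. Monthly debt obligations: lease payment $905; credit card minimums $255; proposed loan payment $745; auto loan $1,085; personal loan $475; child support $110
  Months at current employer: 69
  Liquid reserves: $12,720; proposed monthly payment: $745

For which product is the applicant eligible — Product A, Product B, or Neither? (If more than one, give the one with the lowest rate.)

Neither

Total debts = (905 + 255 + 745 + 1,085 + 475 + 110) = 3,575; DTI = 3,575/9,050 = 39.5%.
Reserves = 12,720/745 = 17.1 months.
Product A: score 693 ≥ 620; DTI 39.5% > 38%; reserves 17.1 ≥ 3 mo → does not qualify.
Product B: score 693 < 700; DTI 39.5% > 36%; employment 69 ≥ 18 mo; reserves 17.1 ≥ 4 mo → does not qualify.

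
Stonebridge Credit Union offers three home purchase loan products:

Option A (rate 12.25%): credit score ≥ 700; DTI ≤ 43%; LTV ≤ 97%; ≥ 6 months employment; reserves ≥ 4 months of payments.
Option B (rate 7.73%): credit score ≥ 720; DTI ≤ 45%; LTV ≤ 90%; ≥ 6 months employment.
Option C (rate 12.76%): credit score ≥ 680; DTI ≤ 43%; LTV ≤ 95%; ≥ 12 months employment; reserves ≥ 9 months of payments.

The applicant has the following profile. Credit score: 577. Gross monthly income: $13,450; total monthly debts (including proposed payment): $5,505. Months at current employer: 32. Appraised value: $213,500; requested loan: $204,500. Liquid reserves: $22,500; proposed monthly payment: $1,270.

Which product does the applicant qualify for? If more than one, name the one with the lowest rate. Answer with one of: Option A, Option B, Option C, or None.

DTI = 5,505/13,450 = 40.9%.
LTV = 204,500/213,500 = 95.8%.
Reserves = 22,500/1,270 = 17.7 months.
Option A: score 577 < 700; DTI 40.9% ≤ 43%; LTV 95.8% ≤ 97%; employment 32 ≥ 6 mo; reserves 17.7 ≥ 4 mo → does not qualify.
Option B: score 577 < 720; DTI 40.9% ≤ 45%; LTV 95.8% > 90%; employment 32 ≥ 6 mo → does not qualify.
Option C: score 577 < 680; DTI 40.9% ≤ 43%; LTV 95.8% > 95%; employment 32 ≥ 12 mo; reserves 17.7 ≥ 9 mo → does not qualify.

None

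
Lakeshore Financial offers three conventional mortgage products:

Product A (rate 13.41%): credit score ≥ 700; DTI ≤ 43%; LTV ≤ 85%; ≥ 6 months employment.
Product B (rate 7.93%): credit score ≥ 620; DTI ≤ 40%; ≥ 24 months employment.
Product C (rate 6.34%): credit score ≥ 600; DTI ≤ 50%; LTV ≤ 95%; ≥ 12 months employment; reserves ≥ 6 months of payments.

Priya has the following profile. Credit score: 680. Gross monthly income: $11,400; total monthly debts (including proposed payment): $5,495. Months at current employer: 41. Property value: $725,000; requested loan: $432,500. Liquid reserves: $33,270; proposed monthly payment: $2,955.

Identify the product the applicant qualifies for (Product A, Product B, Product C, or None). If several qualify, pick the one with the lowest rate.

DTI = 5,495/11,400 = 48.2%.
LTV = 432,500/725,000 = 59.7%.
Reserves = 33,270/2,955 = 11.3 months.
Product A: score 680 < 700; DTI 48.2% > 43%; LTV 59.7% ≤ 85%; employment 41 ≥ 6 mo → does not qualify.
Product B: score 680 ≥ 620; DTI 48.2% > 40%; employment 41 ≥ 24 mo → does not qualify.
Product C: score 680 ≥ 600; DTI 48.2% ≤ 50%; LTV 59.7% ≤ 95%; employment 41 ≥ 12 mo; reserves 11.3 ≥ 6 mo → qualifies.

Product C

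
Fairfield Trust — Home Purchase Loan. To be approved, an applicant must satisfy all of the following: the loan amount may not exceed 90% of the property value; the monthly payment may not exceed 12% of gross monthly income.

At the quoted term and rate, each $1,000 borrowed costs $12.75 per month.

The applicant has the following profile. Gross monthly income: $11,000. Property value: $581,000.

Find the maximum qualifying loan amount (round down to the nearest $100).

$103,500

Payment cap: 12% × $11,000 = $1,320/month.
At $12.75 per $1,000, that supports 1,320/12.75 × 1,000 ≈ $103,529 → $103,500.
LTV cap: 90% × $581,000 = $522,900 → $522,900.
Binding constraint: payment-to-income.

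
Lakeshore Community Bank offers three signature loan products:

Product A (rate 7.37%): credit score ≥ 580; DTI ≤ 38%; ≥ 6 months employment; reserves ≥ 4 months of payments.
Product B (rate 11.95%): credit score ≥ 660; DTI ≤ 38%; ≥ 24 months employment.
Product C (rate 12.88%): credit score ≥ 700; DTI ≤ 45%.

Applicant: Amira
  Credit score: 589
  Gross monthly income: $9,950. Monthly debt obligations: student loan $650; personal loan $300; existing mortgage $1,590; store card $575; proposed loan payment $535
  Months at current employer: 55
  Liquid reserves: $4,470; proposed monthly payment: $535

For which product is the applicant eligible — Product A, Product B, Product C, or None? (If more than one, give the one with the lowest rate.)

Product A

Total debts = (650 + 300 + 1,590 + 575 + 535) = 3,650; DTI = 3,650/9,950 = 36.7%.
Reserves = 4,470/535 = 8.4 months.
Product A: score 589 ≥ 580; DTI 36.7% ≤ 38%; employment 55 ≥ 6 mo; reserves 8.4 ≥ 4 mo → qualifies.
Product B: score 589 < 660; DTI 36.7% ≤ 38%; employment 55 ≥ 24 mo → does not qualify.
Product C: score 589 < 700; DTI 36.7% ≤ 45% → does not qualify.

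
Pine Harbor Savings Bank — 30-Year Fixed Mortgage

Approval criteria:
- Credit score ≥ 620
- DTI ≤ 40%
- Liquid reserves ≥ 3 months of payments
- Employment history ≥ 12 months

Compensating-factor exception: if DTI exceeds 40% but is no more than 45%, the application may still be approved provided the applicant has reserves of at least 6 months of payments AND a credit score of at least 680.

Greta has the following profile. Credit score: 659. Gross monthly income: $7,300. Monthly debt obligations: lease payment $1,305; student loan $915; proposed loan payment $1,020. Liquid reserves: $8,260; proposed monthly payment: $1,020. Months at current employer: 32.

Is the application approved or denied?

Denied

Credit score 659 ≥ 620 (meets base)
Total debts = (1,305 + 915 + 1,020) = 3,240. DTI = 3,240/7,300 = 44.4% > 40% — standard DTI limit exceeded.
Reserves = 8,260/1,020 = 8.1 months ≥ 3
Employment 32 ≥ 12 months
44.4% falls in the override range (40%–45%), so the compensating-factor test applies.
Reserves 8.1 ≥ 6 months; credit score 659 < 680.
Compensating-factor requirement not fully met.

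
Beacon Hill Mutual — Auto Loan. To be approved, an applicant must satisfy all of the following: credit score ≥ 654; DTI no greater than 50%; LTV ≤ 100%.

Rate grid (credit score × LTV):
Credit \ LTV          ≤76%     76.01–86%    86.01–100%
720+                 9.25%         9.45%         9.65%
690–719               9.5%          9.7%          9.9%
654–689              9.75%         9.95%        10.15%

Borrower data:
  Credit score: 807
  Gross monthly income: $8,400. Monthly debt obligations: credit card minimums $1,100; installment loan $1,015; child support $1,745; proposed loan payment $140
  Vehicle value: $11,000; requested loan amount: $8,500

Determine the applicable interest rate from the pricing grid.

Credit score 807 ≥ 654; Total monthly debts = (1,100 + 1,015 + 1,745 + 140) = 4,000. DTI: 4,000 ÷ 8,400 = 47.6%, within the 50% cap
LTV: 8,500 ÷ 11,000 = 77.3%, within 100% cap
Credit 807 → row 720+; LTV 77.3% → column 76.01–86%. Grid cell → 9.45%.

9.45%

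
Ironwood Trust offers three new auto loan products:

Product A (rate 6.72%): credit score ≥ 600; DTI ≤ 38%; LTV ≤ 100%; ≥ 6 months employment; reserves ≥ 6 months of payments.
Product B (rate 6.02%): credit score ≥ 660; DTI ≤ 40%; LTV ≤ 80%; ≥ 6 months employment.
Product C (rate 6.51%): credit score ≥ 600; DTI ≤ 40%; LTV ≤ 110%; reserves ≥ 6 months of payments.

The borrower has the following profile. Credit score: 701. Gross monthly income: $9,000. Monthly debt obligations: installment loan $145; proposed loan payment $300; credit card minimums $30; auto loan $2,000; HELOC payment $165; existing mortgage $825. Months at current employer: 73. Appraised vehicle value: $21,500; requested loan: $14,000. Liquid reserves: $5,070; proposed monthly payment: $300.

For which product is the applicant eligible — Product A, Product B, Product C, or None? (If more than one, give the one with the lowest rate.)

Product B

Total debts = (145 + 300 + 30 + 2,000 + 165 + 825) = 3,465; DTI = 3,465/9,000 = 38.5%.
LTV = 14,000/21,500 = 65.1%.
Reserves = 5,070/300 = 16.9 months.
Product A: score 701 ≥ 600; DTI 38.5% > 38%; LTV 65.1% ≤ 100%; employment 73 ≥ 6 mo; reserves 16.9 ≥ 6 mo → does not qualify.
Product B: score 701 ≥ 660; DTI 38.5% ≤ 40%; LTV 65.1% ≤ 80%; employment 73 ≥ 6 mo → qualifies.
Product C: score 701 ≥ 600; DTI 38.5% ≤ 40%; LTV 65.1% ≤ 110%; reserves 16.9 ≥ 6 mo → qualifies.
Qualifying: Product B, Product C. Lowest rate is 6.02% → Product B.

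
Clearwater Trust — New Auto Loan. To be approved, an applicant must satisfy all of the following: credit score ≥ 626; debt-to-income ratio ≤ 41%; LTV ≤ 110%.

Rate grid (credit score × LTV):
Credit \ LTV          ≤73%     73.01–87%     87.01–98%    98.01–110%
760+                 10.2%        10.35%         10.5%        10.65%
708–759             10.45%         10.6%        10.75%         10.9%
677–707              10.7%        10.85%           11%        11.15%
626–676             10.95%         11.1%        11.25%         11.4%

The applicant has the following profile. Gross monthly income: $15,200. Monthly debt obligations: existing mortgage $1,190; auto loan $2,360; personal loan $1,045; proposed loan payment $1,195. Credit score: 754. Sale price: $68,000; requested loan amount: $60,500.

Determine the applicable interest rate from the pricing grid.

Credit score 754 ≥ 626; Total monthly debts = (1,190 + 2,360 + 1,045 + 1,195) = 5,790. DTI: 5,790 ÷ 15,200 = 38.1%, within the 41% cap
Loan-to-value = 60,500/68,000 = 89% — pass (110% max)
Row: 754 falls in 708–759. Column: 89% falls in 87.01–98%. Rate = 10.75%.

10.75%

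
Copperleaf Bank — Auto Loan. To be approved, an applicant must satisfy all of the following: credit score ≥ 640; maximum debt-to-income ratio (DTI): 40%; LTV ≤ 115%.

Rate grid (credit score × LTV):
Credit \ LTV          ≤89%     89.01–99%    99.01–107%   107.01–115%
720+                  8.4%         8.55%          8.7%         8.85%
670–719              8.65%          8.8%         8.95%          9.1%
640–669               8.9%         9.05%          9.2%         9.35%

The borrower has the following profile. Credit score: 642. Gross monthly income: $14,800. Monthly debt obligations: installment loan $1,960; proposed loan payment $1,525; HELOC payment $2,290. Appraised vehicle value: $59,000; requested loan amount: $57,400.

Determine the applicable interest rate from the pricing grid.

9.05%

Credit score 642 ≥ 640; Total monthly debts = (1,960 + 1,525 + 2,290) = 5,775. DTI: 5,775 ÷ 14,800 = 39%, within the 40% cap
LTV: 57,400 ÷ 59,000 = 97.3%, within 115% cap
Score 642 is in the 640–669 band; LTV 97.3% is in the 89.01–99% band → 9.05%.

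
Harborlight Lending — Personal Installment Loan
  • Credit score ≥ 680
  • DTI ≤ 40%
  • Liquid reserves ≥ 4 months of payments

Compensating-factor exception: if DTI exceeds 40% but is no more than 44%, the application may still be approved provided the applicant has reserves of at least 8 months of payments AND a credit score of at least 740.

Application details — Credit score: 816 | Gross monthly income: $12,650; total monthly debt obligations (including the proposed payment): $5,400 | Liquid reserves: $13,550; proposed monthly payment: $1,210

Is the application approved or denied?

Credit score 816 ≥ 680 (meets base)
DTI = 5,400/12,650 = 42.7% > 40% — standard DTI limit exceeded.
Liquid reserves cover 13,550/1,210 = 11.2 months — ≥ 4 required
42.7% falls in the override range (40%–44%), so the compensating-factor test applies.
Override check — reserves: 11.2 mo (ok); score: 816 (ok).
Both compensating conditions met → exception applies.

Approved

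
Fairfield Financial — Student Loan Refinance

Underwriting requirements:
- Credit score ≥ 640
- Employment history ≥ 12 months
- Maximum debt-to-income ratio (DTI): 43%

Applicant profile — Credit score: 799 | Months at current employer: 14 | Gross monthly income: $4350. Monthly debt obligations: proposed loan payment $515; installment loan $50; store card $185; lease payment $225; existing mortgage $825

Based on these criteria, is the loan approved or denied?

Approved

Credit score 799 ≥ 640 (meets)
Employment 14 ≥ 12 months
Total monthly debts = (515 + 50 + 185 + 225 + 825) = 1,800. DTI = 1,800/4,350 = 41.4% ≤ 43%
All criteria satisfied.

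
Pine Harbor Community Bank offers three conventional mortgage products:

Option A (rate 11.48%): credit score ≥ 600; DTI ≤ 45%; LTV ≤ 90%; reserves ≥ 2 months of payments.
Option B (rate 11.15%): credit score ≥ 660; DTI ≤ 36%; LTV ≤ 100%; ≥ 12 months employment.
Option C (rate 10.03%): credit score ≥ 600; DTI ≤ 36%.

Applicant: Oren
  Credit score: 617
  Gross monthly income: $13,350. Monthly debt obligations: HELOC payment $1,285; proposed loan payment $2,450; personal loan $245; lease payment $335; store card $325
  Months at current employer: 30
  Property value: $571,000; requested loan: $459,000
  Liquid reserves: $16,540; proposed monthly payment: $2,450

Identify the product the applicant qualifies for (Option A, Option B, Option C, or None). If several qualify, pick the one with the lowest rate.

Total debts = (1,285 + 2,450 + 245 + 335 + 325) = 4,640; DTI = 4,640/13,350 = 34.8%.
LTV = 459,000/571,000 = 80.4%.
Reserves = 16,540/2,450 = 6.8 months.
Option A: score 617 ≥ 600; DTI 34.8% ≤ 45%; LTV 80.4% ≤ 90%; reserves 6.8 ≥ 2 mo → qualifies.
Option B: score 617 < 660; DTI 34.8% ≤ 36%; LTV 80.4% ≤ 100%; employment 30 ≥ 12 mo → does not qualify.
Option C: score 617 ≥ 600; DTI 34.8% ≤ 36% → qualifies.
Qualifying: Option A, Option C. Lowest rate is 10.03% → Option C.

Option C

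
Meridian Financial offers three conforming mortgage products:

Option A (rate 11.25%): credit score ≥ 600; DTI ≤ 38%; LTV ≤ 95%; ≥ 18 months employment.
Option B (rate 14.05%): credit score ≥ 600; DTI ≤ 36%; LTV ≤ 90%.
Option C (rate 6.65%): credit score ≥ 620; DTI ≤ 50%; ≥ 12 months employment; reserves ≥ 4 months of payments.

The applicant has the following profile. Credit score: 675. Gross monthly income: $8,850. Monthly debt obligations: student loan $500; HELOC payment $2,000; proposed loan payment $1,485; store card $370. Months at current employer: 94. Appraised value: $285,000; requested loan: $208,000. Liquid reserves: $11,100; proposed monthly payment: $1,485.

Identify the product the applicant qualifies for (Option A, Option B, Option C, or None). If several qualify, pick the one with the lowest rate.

Option C

Total debts = (500 + 2,000 + 1,485 + 370) = 4,355; DTI = 4,355/8,850 = 49.2%.
LTV = 208,000/285,000 = 73%.
Reserves = 11,100/1,485 = 7.5 months.
Option A: score 675 ≥ 600; DTI 49.2% > 38%; LTV 73% ≤ 95%; employment 94 ≥ 18 mo → does not qualify.
Option B: score 675 ≥ 600; DTI 49.2% > 36%; LTV 73% ≤ 90% → does not qualify.
Option C: score 675 ≥ 620; DTI 49.2% ≤ 50%; employment 94 ≥ 12 mo; reserves 7.5 ≥ 4 mo → qualifies.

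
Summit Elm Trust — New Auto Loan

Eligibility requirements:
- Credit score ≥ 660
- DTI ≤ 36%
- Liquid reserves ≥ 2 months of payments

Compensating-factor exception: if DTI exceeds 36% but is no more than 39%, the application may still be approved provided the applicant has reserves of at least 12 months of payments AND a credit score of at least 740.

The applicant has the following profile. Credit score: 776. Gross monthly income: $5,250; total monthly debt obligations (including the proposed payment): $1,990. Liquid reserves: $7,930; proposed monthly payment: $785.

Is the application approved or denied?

Denied

Credit score 776 ≥ 660 (meets base)
DTI = 1,990/5,250 = 37.9% > 36% — standard DTI limit exceeded.
Reserves = 7,930/785 = 10.1 months ≥ 2
37.9% falls in the override range (36%–39%), so the compensating-factor test applies.
Reserves 10.1 < 12 months; credit score 776 ≥ 740.
Override conditions not both satisfied; exception does not apply.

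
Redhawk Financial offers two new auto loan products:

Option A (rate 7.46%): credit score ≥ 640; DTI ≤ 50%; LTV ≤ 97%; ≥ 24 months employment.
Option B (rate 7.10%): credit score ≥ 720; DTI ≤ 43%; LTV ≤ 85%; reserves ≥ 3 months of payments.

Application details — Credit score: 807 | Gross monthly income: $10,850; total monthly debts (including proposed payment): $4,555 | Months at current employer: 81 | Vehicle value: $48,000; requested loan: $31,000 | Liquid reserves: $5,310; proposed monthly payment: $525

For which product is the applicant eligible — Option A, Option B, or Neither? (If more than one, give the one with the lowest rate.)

Option B

DTI = 4,555/10,850 = 42%.
LTV = 31,000/48,000 = 64.6%.
Reserves = 5,310/525 = 10.1 months.
Option A: score 807 ≥ 640; DTI 42% ≤ 50%; LTV 64.6% ≤ 97%; employment 81 ≥ 24 mo → qualifies.
Option B: score 807 ≥ 720; DTI 42% ≤ 43%; LTV 64.6% ≤ 85%; reserves 10.1 ≥ 3 mo → qualifies.
Qualifying: Option A, Option B. Lowest rate is 7.10% → Option B.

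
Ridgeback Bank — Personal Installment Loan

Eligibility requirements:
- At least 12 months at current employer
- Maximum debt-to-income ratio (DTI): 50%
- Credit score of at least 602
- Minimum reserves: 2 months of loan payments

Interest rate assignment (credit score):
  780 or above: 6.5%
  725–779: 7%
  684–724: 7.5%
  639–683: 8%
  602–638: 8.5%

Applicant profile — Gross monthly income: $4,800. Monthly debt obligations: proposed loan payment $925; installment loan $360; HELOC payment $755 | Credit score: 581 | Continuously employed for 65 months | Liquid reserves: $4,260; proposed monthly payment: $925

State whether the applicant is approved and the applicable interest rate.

Denied

Credit score 581 < 602 (below minimum)
Reserves = 4,260/925 = 4.6 months ≥ 2
Total monthly debts = (925 + 360 + 755) = 2,040. DTI = 2,040/4,800 = 42.5% ≤ 50%
Employment 65 ≥ 12 months
Not all requirements met → denied.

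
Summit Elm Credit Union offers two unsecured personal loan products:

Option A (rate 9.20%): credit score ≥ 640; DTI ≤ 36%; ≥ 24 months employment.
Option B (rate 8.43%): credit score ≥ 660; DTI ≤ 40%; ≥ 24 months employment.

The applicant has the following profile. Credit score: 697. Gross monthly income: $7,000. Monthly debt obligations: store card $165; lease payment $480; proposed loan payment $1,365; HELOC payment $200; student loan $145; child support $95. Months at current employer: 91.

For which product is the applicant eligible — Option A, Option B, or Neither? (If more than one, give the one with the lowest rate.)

Option B

Total debts = (165 + 480 + 1,365 + 200 + 145 + 95) = 2,450; DTI = 2,450/7,000 = 35%.
Option A: score 697 ≥ 640; DTI 35% ≤ 36%; employment 91 ≥ 24 mo → qualifies.
Option B: score 697 ≥ 660; DTI 35% ≤ 40%; employment 91 ≥ 24 mo → qualifies.
Qualifying: Option A, Option B. Lowest rate is 8.43% → Option B.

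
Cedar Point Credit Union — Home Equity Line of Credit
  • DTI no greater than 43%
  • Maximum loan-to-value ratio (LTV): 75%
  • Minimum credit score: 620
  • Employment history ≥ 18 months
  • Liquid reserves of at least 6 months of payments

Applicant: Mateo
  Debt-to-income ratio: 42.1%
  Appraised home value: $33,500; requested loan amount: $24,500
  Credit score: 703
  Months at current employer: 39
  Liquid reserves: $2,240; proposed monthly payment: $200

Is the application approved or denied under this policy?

DTI 42.1% ≤ 43%
LTV = 24,500/33,500 = 73.1% ≤ 75%
Credit score 703 ≥ 620 (meets)
Employment 39 ≥ 18 months
Liquid reserves cover 2,240/200 = 11.2 months — ≥ 6 required
All criteria satisfied.

Approved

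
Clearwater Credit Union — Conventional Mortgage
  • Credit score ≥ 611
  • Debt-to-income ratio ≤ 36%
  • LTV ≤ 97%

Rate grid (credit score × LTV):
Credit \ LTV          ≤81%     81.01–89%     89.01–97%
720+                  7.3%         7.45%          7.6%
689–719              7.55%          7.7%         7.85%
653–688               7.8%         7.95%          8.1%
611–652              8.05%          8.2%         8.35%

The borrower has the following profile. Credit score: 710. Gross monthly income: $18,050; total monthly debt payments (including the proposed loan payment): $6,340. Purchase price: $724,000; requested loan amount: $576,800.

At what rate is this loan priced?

7.55%

Credit score 710 ≥ 611; Debt-to-income = 6,340/18,050 = 35.1% — meets 36% limit
LTV = 576,800/724,000 = 79.7% ≤ 97%
Credit 710 → row 689–719; LTV 79.7% → column ≤81%. Grid cell → 7.55%.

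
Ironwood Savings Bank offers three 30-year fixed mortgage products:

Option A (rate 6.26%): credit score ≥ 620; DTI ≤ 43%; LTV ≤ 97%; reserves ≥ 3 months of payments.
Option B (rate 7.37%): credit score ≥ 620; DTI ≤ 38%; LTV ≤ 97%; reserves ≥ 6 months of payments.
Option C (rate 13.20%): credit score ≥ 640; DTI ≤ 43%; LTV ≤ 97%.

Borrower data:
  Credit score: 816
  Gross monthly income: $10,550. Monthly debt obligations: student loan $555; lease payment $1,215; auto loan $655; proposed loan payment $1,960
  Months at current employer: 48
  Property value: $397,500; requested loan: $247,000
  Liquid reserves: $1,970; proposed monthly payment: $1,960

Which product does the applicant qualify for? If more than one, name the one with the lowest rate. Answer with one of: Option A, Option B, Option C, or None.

Total debts = (555 + 1,215 + 655 + 1,960) = 4,385; DTI = 4,385/10,550 = 41.6%.
LTV = 247,000/397,500 = 62.1%.
Reserves = 1,970/1,960 = 1.0 months.
Option A: score 816 ≥ 620; DTI 41.6% ≤ 43%; LTV 62.1% ≤ 97%; reserves 1.0 < 3 mo → does not qualify.
Option B: score 816 ≥ 620; DTI 41.6% > 38%; LTV 62.1% ≤ 97%; reserves 1.0 < 6 mo → does not qualify.
Option C: score 816 ≥ 640; DTI 41.6% ≤ 43%; LTV 62.1% ≤ 97% → qualifies.

Option C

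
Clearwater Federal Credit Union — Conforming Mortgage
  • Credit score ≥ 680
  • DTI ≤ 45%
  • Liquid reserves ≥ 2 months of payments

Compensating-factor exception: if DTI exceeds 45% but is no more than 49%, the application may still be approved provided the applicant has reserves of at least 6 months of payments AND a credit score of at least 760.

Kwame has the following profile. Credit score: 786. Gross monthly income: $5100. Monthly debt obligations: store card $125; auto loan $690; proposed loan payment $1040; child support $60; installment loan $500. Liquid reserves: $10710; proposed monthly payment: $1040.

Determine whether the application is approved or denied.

Credit score 786 ≥ 680 (meets base)
Total debts = (125 + 690 + 1,040 + 60 + 500) = 2,415. DTI: 2,415 ÷ 5,100 = 47.4%, over the 45% base limit.
Liquid reserves cover 10,710/1,040 = 10.3 months — ≥ 2 required
47.4% falls in the override range (45%–49%), so the compensating-factor test applies.
Reserves 10.3 ≥ 6 months; credit score 786 ≥ 760.
Both override conditions satisfied; DTI exception granted.

Approved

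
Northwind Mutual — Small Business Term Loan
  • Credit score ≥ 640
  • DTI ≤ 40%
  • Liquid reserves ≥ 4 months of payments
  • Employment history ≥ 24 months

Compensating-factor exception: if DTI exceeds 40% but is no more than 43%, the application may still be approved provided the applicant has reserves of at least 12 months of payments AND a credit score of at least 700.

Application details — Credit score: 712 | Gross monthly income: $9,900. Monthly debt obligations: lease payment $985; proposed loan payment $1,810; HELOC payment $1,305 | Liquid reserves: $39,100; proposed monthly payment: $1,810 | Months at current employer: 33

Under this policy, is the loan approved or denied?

Credit score 712 ≥ 640 (meets base)
Total debts = (985 + 1,810 + 1,305) = 4,100. DTI = 4,100/9,900 = 41.4% > 40% — standard DTI limit exceeded.
Reserves: 39,100 ÷ 1,810 = 21.6 months (meets 4-month minimum)
Employment 33 ≥ 24 months
DTI 41.4% is within the 40%–43% exception band; checking compensating factors.
Override check — reserves: 21.6 mo (ok); score: 712 (ok).
Both override conditions satisfied; DTI exception granted.

Approved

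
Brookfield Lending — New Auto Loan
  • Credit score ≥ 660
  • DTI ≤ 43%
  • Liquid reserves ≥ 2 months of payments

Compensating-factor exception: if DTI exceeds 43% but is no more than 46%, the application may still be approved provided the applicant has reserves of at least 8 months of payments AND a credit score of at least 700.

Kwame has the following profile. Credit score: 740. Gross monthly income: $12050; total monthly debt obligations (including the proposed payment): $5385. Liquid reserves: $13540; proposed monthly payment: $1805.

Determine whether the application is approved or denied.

Denied

Credit score 740 ≥ 660 (meets base)
DTI = 5,385/12,050 = 44.7% > 43% — standard DTI limit exceeded.
Liquid reserves cover 13,540/1,805 = 7.5 months — ≥ 2 required
44.7% falls in the override range (43%–46%), so the compensating-factor test applies.
Reserves 7.5 < 8 months; credit score 740 ≥ 700.
Override conditions not both satisfied; exception does not apply.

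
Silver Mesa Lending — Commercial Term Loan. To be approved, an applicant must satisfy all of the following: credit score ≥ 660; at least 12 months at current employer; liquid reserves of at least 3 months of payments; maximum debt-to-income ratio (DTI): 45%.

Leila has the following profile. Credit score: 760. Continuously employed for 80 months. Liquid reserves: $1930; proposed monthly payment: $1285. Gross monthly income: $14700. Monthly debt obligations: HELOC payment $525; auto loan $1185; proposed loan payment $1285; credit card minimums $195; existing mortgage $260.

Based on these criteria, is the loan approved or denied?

Denied

Credit score 760 ≥ 660 (meets)
Employment 80 ≥ 12 months
Reserves = 1,930/1,285 = 1.5 months < 3
Total monthly debts = (525 + 1,185 + 1,285 + 195 + 260) = 3,450. DTI: 3,450 ÷ 14,700 = 23.5%, within the 45% cap
Fails on reserves.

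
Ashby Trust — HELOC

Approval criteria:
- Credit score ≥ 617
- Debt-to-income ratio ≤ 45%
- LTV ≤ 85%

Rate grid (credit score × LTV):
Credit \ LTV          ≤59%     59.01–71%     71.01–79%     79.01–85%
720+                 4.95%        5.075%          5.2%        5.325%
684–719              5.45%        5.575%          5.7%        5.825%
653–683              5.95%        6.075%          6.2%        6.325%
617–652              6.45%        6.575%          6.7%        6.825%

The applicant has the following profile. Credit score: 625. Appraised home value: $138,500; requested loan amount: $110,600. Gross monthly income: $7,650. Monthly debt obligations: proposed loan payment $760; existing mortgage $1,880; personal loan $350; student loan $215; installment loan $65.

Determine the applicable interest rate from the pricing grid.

Credit score 625 ≥ 617; Total monthly debts = (760 + 1,880 + 350 + 215 + 65) = 3,270. DTI: 3,270 ÷ 7,650 = 42.7%, within the 45% cap
LTV: 110,600 ÷ 138,500 = 79.9%, within 85% cap
Score 625 is in the 617–652 band; LTV 79.9% is in the 79.01–85% band → 6.825%.

6.825%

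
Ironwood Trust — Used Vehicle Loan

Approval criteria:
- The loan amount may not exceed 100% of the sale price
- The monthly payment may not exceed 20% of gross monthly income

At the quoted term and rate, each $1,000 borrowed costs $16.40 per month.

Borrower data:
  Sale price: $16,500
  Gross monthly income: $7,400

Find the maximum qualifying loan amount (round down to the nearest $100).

Payment cap: 20% × $7,400 = $1,480/month.
At $16.40 per $1,000, that supports 1,480/16.40 × 1,000 ≈ $90,243 → $90,200.
LTV cap: 100% × $16,500 = $16,500 → $16,500.
Binding constraint: loan-to-value.

$16,500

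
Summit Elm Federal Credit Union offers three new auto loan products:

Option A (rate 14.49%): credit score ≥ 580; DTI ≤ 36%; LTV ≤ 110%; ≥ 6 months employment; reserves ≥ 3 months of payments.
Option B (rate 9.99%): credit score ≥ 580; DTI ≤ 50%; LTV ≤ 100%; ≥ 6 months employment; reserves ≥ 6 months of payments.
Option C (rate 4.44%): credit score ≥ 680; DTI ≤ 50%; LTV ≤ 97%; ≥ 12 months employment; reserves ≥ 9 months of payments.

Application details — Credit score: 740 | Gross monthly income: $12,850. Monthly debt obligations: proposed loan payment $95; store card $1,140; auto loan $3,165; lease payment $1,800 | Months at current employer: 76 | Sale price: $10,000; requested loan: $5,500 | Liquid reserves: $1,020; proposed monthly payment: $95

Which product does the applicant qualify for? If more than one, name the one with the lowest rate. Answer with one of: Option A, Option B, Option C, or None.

Total debts = (95 + 1,140 + 3,165 + 1,800) = 6,200; DTI = 6,200/12,850 = 48.2%.
LTV = 5,500/10,000 = 55%.
Reserves = 1,020/95 = 10.7 months.
Option A: score 740 ≥ 580; DTI 48.2% > 36%; LTV 55% ≤ 110%; employment 76 ≥ 6 mo; reserves 10.7 ≥ 3 mo → does not qualify.
Option B: score 740 ≥ 580; DTI 48.2% ≤ 50%; LTV 55% ≤ 100%; employment 76 ≥ 6 mo; reserves 10.7 ≥ 6 mo → qualifies.
Option C: score 740 ≥ 680; DTI 48.2% ≤ 50%; LTV 55% ≤ 97%; employment 76 ≥ 12 mo; reserves 10.7 ≥ 9 mo → qualifies.
Qualifying: Option B, Option C. Lowest rate is 4.44% → Option C.

Option C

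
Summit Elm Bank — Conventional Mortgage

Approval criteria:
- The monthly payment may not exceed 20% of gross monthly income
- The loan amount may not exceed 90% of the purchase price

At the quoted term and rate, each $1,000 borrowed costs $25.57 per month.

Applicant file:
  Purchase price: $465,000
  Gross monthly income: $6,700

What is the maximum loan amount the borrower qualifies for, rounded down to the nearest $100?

$52,400

Payment cap: 20% × $6,700 = $1,340/month.
At $25.57 per $1,000, that supports 1,340/25.57 × 1,000 ≈ $52,405 → $52,400.
LTV cap: 90% × $465,000 = $418,500 → $418,500.
Binding constraint: payment-to-income.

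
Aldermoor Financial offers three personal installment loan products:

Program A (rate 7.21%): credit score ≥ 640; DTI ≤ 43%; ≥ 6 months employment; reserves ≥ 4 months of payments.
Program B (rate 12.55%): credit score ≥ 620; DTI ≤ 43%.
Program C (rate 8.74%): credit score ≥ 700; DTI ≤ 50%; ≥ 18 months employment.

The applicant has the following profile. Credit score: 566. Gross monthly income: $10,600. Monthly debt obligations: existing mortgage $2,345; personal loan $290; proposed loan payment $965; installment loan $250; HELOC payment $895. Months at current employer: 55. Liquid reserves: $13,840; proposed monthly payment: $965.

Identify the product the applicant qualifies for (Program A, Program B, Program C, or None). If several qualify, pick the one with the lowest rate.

Total debts = (2,345 + 290 + 965 + 250 + 895) = 4,745; DTI = 4,745/10,600 = 44.8%.
Reserves = 13,840/965 = 14.3 months.
Program A: score 566 < 640; DTI 44.8% > 43%; employment 55 ≥ 6 mo; reserves 14.3 ≥ 4 mo → does not qualify.
Program B: score 566 < 620; DTI 44.8% > 43% → does not qualify.
Program C: score 566 < 700; DTI 44.8% ≤ 50%; employment 55 ≥ 18 mo → does not qualify.

None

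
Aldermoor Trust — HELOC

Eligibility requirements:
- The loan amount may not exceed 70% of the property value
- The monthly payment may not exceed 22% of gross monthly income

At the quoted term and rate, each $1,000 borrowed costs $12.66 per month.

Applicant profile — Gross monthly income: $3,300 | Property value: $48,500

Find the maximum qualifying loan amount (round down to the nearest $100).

Payment cap: 22% × $3,300 = $726/month.
At $12.66 per $1,000, that supports 726/12.66 × 1,000 ≈ $57,345 → $57,300.
LTV cap: 70% × $48,500 = $33,950 → $33,900.
Binding constraint: loan-to-value.

$33,900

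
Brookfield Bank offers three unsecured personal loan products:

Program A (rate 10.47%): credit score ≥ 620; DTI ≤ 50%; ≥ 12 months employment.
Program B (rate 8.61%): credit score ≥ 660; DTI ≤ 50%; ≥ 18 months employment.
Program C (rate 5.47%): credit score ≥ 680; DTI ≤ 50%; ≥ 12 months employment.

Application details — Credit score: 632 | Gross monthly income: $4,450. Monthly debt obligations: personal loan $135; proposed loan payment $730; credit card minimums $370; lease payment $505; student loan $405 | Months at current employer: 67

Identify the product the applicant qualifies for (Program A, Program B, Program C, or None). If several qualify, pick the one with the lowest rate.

Total debts = (135 + 730 + 370 + 505 + 405) = 2,145; DTI = 2,145/4,450 = 48.2%.
Program A: score 632 ≥ 620; DTI 48.2% ≤ 50%; employment 67 ≥ 12 mo → qualifies.
Program B: score 632 < 660; DTI 48.2% ≤ 50%; employment 67 ≥ 18 mo → does not qualify.
Program C: score 632 < 680; DTI 48.2% ≤ 50%; employment 67 ≥ 12 mo → does not qualify.

Program A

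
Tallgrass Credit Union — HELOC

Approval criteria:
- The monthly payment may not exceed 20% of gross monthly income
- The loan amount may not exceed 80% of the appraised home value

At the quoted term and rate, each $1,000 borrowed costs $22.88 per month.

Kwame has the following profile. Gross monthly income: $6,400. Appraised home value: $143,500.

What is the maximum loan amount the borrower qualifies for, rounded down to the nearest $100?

$55,900

Payment cap: 20% × $6,400 = $1,280/month.
At $22.88 per $1,000, that supports 1,280/22.88 × 1,000 ≈ $55,944 → $55,900.
LTV cap: 80% × $143,500 = $114,800 → $114,800.
Binding constraint: payment-to-income.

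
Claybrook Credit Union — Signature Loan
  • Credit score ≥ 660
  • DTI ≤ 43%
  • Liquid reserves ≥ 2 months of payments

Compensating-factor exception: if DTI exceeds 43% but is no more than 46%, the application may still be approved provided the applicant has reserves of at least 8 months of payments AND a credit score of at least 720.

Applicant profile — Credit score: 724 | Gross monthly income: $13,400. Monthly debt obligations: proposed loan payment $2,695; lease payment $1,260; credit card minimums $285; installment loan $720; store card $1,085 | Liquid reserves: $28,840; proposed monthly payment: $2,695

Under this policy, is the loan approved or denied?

Credit score 724 ≥ 660 (meets base)
Total debts = (2,695 + 1,260 + 285 + 720 + 1,085) = 6,045. DTI = 6,045/13,400 = 45.1% > 43% — standard DTI limit exceeded.
Reserves = 28,840/2,695 = 10.7 months ≥ 2
45.1% falls in the override range (43%–46%), so the compensating-factor test applies.
Override check — reserves: 10.7 mo (ok); score: 724 (ok).
Both override conditions satisfied; DTI exception granted.

Approved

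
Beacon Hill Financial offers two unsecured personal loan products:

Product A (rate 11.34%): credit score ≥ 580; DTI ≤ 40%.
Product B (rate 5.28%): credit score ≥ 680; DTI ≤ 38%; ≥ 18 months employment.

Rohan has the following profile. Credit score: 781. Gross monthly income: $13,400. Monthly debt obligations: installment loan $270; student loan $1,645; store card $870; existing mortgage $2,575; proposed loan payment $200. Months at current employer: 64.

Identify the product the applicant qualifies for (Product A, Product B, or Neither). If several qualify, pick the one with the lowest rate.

Total debts = (270 + 1,645 + 870 + 2,575 + 200) = 5,560; DTI = 5,560/13,400 = 41.5%.
Product A: score 781 ≥ 580; DTI 41.5% > 40% → does not qualify.
Product B: score 781 ≥ 680; DTI 41.5% > 38%; employment 64 ≥ 18 mo → does not qualify.

Neither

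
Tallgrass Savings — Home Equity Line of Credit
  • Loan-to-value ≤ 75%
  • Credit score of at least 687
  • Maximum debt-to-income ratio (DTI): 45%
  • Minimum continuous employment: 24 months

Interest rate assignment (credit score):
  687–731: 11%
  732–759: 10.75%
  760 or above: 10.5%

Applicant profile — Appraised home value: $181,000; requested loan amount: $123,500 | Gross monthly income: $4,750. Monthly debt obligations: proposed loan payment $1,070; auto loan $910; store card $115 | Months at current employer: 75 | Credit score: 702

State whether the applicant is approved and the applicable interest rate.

Approved at 11%

Credit score 702 ≥ 687 (meets minimum)
Total monthly debts = (1,070 + 910 + 115) = 2,095. Debt-to-income = 2,095/4,750 = 44.1% — meets 45% limit
Employment 75 ≥ 24 months
LTV: 123,500 ÷ 181,000 = 68.2%, within 75% cap
All requirements met. Score 702 falls in the 687–731 tier → 11%.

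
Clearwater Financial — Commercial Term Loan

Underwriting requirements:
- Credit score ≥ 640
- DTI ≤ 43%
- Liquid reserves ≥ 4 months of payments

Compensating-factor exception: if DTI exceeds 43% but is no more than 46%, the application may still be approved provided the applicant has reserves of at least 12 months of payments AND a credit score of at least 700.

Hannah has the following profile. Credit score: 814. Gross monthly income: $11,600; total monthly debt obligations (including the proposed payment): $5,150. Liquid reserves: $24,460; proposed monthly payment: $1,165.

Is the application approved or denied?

Credit score 814 ≥ 640 (meets base)
DTI = 5,150/11,600 = 44.4% > 43% — standard DTI limit exceeded.
Reserves = 24,460/1,165 = 21.0 months ≥ 4
44.4% falls in the override range (43%–46%), so the compensating-factor test applies.
Override check — reserves: 21.0 mo (ok); score: 814 (ok).
Both compensating conditions met → exception applies.

Approved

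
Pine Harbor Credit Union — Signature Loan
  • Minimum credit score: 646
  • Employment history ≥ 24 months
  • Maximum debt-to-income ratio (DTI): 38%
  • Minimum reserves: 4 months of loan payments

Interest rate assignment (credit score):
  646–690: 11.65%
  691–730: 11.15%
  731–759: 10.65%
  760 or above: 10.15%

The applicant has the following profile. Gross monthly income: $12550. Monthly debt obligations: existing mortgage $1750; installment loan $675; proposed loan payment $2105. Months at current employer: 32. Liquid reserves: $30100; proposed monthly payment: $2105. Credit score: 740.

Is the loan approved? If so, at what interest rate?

Approved at 10.65%

Credit score 740 ≥ 646 (meets minimum)
Employment 32 ≥ 24 months
Liquid reserves cover 30,100/2,105 = 14.3 months — ≥ 4 required
Total monthly debts = (1,750 + 675 + 2,105) = 4,530. DTI: 4,530 ÷ 12,550 = 36.1%, within the 38% cap
All requirements met. Score 740 falls in the 731–759 tier → 10.65%.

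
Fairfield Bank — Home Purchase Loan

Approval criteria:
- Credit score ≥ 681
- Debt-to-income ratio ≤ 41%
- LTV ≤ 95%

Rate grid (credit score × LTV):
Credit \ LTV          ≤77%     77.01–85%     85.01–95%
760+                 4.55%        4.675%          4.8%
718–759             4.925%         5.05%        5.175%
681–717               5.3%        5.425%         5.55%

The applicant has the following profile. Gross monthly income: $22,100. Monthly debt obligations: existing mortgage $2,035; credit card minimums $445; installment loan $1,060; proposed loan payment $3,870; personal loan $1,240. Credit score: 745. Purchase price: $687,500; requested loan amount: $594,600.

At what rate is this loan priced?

5.175%

Credit score 745 ≥ 681; Total monthly debts = (2,035 + 445 + 1,060 + 3,870 + 1,240) = 8,650. DTI = 8,650/22,100 = 39.1% ≤ 41%
Loan-to-value = 594,600/687,500 = 86.5% — pass (95% max)
Credit 745 → row 718–759; LTV 86.5% → column 85.01–95%. Grid cell → 5.175%.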